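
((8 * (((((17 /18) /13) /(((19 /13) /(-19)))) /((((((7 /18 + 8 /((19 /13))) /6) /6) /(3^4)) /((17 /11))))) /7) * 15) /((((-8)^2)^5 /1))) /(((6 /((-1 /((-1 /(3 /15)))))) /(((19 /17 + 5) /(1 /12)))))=-9183213 /323768811520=-0.00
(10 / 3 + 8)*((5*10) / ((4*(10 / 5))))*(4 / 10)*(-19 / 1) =-1615 / 3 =-538.33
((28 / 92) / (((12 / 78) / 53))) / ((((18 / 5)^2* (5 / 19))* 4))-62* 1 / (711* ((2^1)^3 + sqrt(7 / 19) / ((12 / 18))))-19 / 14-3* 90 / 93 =124* sqrt(133) / 1137837 + 16752105266719 / 4906608019488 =3.42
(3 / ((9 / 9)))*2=6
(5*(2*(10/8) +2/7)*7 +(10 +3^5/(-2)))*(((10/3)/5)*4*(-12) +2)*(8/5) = 672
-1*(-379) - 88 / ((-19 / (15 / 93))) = 223671 / 589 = 379.75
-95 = -95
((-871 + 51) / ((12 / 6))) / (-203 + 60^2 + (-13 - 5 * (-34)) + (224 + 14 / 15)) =-3075 / 28342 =-0.11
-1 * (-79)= 79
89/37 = 2.41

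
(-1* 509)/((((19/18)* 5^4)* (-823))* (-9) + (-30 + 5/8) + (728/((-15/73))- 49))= -61080/585952943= -0.00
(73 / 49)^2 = 5329 / 2401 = 2.22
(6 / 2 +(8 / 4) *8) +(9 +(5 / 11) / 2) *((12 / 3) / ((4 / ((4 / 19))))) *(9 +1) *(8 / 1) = 36451 / 209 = 174.41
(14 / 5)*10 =28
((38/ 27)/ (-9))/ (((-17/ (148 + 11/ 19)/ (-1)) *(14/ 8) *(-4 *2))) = 941/ 9639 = 0.10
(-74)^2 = 5476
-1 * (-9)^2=-81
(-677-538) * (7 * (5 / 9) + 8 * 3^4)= -792045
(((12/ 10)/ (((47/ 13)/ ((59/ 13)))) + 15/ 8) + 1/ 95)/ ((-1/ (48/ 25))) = -726954/ 111625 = -6.51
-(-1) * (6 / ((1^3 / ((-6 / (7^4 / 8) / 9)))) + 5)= 4.99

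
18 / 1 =18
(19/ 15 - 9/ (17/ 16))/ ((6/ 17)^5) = -1315.40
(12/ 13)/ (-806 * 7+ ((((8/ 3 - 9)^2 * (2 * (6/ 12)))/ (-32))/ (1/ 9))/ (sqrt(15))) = -79994880/ 488941908719+ 138624 * sqrt(15)/ 6356244813347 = -0.00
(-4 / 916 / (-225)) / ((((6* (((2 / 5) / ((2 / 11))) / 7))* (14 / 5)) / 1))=0.00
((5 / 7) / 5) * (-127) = -127 / 7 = -18.14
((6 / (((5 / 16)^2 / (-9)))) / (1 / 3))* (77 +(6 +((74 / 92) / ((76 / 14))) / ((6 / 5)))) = -1506468672 / 10925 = -137891.87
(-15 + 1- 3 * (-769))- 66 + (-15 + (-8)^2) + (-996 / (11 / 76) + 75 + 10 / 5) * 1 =-49813 / 11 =-4528.45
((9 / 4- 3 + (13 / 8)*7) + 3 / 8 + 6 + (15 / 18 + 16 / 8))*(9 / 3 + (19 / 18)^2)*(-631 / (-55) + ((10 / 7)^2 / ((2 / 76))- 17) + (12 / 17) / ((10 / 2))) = 5888.53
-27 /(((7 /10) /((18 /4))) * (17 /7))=-1215 /17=-71.47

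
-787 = -787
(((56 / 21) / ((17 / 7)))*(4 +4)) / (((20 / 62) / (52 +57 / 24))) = 25172 / 17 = 1480.71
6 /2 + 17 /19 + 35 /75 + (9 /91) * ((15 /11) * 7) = 216224 /40755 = 5.31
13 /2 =6.50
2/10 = 1/5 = 0.20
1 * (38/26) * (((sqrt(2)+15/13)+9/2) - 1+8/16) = 19 * sqrt(2)/13+1273/169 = 9.60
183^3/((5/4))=24513948/5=4902789.60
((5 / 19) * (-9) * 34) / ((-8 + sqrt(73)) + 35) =-20655 / 6232 + 765 * sqrt(73) / 6232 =-2.27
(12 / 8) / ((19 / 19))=3 / 2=1.50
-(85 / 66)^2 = -7225 / 4356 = -1.66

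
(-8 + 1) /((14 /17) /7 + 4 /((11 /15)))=-1309 /1042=-1.26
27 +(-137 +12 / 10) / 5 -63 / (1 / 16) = -25204 / 25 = -1008.16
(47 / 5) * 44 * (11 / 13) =22748 / 65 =349.97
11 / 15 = 0.73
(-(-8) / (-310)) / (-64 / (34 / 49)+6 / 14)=476 / 1693375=0.00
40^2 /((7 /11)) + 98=18286 /7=2612.29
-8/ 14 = -4/ 7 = -0.57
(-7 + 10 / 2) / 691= -2 / 691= -0.00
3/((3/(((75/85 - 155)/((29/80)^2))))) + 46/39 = -1171.65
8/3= 2.67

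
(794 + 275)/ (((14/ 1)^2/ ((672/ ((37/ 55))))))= 1411080/ 259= 5448.19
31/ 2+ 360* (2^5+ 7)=28111/ 2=14055.50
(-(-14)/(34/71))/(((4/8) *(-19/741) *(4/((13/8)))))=-251979/272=-926.39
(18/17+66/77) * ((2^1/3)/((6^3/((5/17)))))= 95/54621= 0.00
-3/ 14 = -0.21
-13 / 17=-0.76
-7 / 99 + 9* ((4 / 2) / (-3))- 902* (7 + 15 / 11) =-747457 / 99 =-7550.07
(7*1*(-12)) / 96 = -0.88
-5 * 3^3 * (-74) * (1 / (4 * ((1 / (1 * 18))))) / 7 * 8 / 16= 44955 / 14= 3211.07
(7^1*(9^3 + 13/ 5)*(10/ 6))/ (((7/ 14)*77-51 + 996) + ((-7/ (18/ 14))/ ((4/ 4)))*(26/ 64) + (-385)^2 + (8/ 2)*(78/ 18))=2458176/ 42976403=0.06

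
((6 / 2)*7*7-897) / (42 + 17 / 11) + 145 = 61205 / 479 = 127.78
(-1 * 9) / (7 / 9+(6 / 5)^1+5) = -405 / 314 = -1.29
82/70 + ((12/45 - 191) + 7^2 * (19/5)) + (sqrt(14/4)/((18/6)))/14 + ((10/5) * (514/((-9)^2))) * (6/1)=sqrt(14)/84 + 68783/945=72.83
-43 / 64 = -0.67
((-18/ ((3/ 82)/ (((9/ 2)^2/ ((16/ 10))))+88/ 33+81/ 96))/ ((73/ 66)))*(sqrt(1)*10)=-2104185600/ 45426221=-46.32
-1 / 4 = -0.25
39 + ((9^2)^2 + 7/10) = 66007/10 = 6600.70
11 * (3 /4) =33 /4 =8.25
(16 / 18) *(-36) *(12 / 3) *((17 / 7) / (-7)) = 2176 / 49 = 44.41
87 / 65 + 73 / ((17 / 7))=31.40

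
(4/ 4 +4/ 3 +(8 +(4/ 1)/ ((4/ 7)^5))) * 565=32971705/ 768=42931.91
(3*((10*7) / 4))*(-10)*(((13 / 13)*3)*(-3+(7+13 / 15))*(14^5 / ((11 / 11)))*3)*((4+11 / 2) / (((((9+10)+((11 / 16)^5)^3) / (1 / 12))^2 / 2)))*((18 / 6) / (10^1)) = -1355542.49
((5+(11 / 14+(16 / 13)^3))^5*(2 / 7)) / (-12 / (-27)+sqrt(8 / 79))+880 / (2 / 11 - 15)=7586413834397652957562107185003 / 219874136772865443827338016 - 5311426769780242095318017871*sqrt(158) / 2697842168992214034691264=9756.40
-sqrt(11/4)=-sqrt(11)/2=-1.66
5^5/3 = 3125/3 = 1041.67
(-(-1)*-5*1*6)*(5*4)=-600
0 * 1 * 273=0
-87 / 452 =-0.19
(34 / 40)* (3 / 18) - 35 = -4183 / 120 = -34.86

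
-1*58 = -58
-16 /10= -8 /5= -1.60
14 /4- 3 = 1 /2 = 0.50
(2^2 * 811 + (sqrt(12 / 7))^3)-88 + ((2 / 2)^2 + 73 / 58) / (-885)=24 * sqrt(21) / 49 + 161997349 / 51330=3158.24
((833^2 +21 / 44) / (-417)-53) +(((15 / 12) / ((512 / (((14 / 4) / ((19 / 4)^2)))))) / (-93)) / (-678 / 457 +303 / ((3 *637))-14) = -20132413217649042517 / 11725318393949952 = -1717.00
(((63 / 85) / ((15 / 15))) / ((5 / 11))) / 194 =693 / 82450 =0.01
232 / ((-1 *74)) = -116 / 37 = -3.14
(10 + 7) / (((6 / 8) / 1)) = 68 / 3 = 22.67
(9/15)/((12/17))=0.85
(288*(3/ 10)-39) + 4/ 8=479/ 10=47.90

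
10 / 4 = 5 / 2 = 2.50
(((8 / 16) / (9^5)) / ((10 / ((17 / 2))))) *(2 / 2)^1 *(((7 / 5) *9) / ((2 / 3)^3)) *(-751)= -89369 / 388800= -0.23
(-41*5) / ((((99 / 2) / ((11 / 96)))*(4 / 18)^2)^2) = -1845 / 4096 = -0.45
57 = 57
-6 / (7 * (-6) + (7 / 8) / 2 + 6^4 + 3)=-96 / 20119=-0.00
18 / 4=9 / 2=4.50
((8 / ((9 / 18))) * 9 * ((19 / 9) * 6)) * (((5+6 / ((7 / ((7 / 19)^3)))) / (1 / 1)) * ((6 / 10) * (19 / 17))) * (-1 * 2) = -19923264 / 1615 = -12336.39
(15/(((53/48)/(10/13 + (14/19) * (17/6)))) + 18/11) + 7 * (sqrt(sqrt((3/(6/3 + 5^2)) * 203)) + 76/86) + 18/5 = 7 * 203^(1/4) * sqrt(3)/3 + 1555249474/30960215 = 65.49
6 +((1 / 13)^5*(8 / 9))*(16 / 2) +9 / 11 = 250623479 / 36758007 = 6.82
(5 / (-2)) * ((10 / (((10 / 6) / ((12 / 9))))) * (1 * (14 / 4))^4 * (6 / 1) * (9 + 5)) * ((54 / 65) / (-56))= 194481 / 52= 3740.02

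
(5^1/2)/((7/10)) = 25/7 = 3.57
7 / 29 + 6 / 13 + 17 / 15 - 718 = -4049906 / 5655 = -716.16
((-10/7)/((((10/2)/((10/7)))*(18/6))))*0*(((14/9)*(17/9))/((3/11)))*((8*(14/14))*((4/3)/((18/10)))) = 0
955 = 955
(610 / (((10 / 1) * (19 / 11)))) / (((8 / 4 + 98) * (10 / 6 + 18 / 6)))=2013 / 26600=0.08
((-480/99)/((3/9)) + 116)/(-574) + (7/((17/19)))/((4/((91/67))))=35666923/14383292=2.48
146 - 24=122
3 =3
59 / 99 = 0.60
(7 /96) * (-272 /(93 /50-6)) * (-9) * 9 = -8925 /23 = -388.04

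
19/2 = 9.50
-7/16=-0.44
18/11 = 1.64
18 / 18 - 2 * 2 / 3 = -1 / 3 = -0.33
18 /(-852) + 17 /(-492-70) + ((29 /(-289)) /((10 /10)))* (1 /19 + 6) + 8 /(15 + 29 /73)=-15245154 /109550941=-0.14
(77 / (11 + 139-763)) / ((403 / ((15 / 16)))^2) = -17325 / 25486519552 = -0.00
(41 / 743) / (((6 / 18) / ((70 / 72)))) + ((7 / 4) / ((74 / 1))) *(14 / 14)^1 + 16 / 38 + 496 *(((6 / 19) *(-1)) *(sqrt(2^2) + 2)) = -7846476397 / 12535896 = -625.92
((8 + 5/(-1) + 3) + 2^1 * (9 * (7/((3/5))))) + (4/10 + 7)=1117/5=223.40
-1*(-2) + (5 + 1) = 8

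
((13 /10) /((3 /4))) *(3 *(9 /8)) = 5.85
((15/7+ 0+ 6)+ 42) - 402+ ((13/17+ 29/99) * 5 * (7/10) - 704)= -12395443/11781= -1052.16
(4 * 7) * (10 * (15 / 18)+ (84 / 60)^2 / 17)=301616 / 1275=236.56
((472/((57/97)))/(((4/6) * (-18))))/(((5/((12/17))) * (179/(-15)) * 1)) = 45784/57817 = 0.79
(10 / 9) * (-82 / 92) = -0.99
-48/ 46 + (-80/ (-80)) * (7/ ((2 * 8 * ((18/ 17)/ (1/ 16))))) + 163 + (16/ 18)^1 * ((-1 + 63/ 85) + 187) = 327.97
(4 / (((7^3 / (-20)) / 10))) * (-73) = 58400 / 343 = 170.26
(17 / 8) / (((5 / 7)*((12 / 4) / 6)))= 5.95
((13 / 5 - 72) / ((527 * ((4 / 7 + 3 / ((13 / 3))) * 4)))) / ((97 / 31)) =-0.01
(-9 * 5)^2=2025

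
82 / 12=41 / 6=6.83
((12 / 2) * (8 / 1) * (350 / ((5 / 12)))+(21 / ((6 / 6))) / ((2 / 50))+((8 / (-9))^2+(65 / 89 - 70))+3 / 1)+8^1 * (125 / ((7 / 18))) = 2187618941 / 50463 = 43350.95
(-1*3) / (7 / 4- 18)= 12 / 65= 0.18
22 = 22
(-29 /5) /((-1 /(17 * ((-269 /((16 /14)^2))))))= -6498233 /320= -20306.98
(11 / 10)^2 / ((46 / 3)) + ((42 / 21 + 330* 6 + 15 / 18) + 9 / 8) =13689857 / 6900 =1984.04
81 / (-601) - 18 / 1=-10899 / 601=-18.13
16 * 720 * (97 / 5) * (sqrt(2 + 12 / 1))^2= 3128832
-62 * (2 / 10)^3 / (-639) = 62 / 79875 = 0.00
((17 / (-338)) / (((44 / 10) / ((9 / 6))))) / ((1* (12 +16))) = -255 / 416416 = -0.00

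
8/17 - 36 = -604/17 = -35.53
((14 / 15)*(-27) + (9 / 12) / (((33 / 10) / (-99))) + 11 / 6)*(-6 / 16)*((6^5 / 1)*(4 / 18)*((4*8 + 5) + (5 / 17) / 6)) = 93598272 / 85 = 1101156.14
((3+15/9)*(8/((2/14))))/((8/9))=294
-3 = -3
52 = 52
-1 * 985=-985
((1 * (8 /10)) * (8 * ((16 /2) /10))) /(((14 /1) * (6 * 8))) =4 /525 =0.01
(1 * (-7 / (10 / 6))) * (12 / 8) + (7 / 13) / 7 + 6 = -0.22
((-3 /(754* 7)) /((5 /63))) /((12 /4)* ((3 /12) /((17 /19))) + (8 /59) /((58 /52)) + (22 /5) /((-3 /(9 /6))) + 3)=-18054 /4436237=-0.00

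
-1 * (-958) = 958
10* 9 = 90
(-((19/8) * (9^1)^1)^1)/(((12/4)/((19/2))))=-1083/16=-67.69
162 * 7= 1134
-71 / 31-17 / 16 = -1663 / 496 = -3.35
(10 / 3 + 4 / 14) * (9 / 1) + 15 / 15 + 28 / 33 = 7951 / 231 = 34.42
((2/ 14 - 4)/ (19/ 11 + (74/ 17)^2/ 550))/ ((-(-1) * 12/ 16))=-2.92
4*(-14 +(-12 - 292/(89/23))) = -36120/89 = -405.84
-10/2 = -5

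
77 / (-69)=-77 / 69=-1.12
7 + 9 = 16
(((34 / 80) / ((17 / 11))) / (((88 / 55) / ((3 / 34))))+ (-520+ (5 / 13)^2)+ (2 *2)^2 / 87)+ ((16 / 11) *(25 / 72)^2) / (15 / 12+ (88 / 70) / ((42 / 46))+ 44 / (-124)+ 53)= -8291350676328709199 / 15955649903546496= -519.65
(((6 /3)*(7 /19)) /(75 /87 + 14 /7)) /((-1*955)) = -406 /1506035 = -0.00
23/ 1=23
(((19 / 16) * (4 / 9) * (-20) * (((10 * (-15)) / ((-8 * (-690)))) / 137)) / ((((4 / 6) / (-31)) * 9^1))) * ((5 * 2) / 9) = -73625 / 6125544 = -0.01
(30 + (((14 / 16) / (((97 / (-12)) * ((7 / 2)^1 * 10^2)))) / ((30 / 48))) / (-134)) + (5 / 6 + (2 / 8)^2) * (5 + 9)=829434947 / 19497000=42.54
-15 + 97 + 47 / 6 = 539 / 6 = 89.83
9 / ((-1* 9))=-1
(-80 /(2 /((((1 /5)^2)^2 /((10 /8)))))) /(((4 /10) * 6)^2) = -2 /225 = -0.01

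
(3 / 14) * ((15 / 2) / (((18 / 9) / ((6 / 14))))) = 135 / 392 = 0.34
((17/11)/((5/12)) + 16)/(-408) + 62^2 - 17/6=10774337/2805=3841.12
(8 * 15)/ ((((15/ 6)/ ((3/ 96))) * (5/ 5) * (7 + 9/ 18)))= 1/ 5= 0.20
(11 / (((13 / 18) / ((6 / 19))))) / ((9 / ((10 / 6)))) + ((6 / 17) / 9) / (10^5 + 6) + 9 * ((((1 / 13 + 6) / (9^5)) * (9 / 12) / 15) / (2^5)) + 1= 1666910558183191 / 881641343306880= 1.89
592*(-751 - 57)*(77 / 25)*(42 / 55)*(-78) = 10969201152 / 125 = 87753609.22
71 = 71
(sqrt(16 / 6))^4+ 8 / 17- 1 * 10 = -370 / 153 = -2.42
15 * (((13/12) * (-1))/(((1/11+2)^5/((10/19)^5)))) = -261707875000/15937022465957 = -0.02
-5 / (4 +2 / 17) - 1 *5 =-87 / 14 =-6.21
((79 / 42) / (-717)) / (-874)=79 / 26319636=0.00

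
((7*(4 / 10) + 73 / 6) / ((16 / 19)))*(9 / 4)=25593 / 640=39.99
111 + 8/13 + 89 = 200.62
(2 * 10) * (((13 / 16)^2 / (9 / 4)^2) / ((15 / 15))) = 845 / 324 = 2.61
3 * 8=24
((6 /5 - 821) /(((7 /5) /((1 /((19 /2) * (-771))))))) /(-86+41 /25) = -204950 /216263187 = -0.00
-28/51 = -0.55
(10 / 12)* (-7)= -35 / 6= -5.83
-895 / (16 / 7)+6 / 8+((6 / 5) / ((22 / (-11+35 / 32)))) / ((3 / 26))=-87009 / 220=-395.50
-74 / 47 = -1.57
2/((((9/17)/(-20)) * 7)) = -680/63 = -10.79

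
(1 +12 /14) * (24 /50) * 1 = 156 /175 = 0.89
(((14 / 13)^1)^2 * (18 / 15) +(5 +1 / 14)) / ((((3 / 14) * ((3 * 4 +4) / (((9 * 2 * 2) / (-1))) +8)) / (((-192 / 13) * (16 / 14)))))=-67.38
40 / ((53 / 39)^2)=60840 / 2809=21.66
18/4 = 4.50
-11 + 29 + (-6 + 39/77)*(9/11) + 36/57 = 227505/16093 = 14.14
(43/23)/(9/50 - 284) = -0.01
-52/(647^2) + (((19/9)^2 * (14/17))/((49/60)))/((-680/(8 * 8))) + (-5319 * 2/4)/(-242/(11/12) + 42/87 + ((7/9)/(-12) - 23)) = 3709601096478094/418834912812075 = 8.86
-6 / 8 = -3 / 4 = -0.75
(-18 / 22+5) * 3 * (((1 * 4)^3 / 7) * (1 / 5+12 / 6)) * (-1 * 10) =-2523.43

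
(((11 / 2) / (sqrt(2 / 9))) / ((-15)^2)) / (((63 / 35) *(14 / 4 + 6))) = 11 *sqrt(2) / 5130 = 0.00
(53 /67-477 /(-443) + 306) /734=4568912 /10892927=0.42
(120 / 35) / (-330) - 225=-86629 / 385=-225.01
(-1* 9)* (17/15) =-51/5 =-10.20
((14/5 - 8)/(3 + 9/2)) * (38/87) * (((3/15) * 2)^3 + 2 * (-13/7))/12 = 1577836/17128125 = 0.09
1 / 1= 1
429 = 429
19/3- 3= 10/3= 3.33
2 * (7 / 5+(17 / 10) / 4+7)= 353 / 20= 17.65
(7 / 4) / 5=7 / 20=0.35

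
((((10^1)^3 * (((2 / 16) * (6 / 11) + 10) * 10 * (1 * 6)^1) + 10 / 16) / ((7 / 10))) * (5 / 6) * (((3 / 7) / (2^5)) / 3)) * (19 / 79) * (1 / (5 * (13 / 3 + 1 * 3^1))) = 5050205225 / 239816192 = 21.06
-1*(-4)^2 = -16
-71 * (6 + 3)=-639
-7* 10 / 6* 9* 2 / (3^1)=-70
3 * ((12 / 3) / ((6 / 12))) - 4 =20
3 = 3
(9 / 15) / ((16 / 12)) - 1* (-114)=2289 / 20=114.45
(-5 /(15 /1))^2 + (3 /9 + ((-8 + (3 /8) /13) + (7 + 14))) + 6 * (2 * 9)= 113699 /936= 121.47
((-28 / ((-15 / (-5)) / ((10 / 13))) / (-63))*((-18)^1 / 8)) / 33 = -10 / 1287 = -0.01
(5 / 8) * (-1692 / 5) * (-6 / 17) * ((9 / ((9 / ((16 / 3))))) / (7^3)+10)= 4359438 / 5831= 747.63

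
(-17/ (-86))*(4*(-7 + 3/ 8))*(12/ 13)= -4.84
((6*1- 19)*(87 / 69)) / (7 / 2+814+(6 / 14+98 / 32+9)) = -42224 / 2138057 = -0.02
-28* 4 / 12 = -28 / 3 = -9.33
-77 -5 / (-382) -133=-80215 / 382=-209.99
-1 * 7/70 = -1/10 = -0.10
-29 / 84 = -0.35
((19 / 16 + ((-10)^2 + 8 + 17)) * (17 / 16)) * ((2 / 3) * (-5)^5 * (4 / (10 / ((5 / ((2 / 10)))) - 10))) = 116383.87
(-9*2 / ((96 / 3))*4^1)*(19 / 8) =-171 / 32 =-5.34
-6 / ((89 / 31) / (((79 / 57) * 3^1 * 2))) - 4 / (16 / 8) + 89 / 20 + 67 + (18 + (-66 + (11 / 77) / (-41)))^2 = 6564284776171 / 2785719580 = 2356.41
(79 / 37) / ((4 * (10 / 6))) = 0.32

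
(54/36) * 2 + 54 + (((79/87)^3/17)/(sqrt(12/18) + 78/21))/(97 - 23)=15188699717839/266467628970 - 24158911 * sqrt(6)/1598805773820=57.00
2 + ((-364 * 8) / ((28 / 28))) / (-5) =2922 / 5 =584.40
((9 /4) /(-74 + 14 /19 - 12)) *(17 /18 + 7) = -2717 /12960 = -0.21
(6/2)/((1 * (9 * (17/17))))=1/3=0.33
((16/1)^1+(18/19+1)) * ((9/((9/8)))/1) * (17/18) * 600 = 4637600/57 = 81361.40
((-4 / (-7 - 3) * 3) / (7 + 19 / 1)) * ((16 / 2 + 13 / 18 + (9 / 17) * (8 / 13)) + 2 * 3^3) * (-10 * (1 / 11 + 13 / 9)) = -38122360 / 853281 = -44.68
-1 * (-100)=100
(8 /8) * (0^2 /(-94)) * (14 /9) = 0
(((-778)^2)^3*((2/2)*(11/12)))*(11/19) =117686895133066240.28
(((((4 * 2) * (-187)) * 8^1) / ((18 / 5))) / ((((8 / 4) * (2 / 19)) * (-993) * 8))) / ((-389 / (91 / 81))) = -1616615 / 281595933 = -0.01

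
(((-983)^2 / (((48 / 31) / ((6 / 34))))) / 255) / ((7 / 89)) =2665991351 / 485520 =5491.00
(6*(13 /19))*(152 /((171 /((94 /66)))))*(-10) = -97760 /1881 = -51.97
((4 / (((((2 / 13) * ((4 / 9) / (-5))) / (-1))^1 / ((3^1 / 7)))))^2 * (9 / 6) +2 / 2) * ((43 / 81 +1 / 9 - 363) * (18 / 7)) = -5535039733 / 252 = -21964443.38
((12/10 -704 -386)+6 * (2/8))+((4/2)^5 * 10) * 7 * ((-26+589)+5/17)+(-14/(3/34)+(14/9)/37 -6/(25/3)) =356793633239/283050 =1260532.18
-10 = -10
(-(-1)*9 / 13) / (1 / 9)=81 / 13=6.23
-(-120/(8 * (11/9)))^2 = -18225/121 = -150.62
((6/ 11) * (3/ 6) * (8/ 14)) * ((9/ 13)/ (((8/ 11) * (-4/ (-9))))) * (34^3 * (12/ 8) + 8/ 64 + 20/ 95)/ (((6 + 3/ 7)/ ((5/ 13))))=241956801/ 205504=1177.38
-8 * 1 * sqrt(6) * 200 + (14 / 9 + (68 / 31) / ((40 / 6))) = 2629 / 1395 -1600 * sqrt(6) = -3917.30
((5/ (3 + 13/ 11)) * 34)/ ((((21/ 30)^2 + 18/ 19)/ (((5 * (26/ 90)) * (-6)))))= -46189000/ 188439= -245.11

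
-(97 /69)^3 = -912673 /328509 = -2.78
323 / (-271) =-323 / 271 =-1.19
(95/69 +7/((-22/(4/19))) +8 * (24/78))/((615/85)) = 12019493/23059179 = 0.52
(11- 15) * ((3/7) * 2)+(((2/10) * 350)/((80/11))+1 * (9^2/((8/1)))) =457/28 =16.32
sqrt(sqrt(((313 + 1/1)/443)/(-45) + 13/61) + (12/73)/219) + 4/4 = sqrt(657218276100 + 2160083505 * sqrt(32427735115))/29590185 + 1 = 1.67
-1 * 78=-78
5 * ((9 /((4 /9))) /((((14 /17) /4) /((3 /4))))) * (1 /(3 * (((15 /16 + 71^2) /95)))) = 1308150 /564697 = 2.32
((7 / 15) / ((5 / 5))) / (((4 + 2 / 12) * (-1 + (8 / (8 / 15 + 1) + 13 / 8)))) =2576 / 134375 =0.02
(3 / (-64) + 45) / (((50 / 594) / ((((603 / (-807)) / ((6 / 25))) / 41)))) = -57249423 / 1411712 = -40.55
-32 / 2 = -16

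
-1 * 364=-364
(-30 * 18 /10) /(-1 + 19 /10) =-60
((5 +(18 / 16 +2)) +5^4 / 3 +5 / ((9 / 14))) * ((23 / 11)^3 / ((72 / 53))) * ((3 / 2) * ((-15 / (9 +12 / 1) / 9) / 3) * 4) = -52055596975 / 217346976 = -239.50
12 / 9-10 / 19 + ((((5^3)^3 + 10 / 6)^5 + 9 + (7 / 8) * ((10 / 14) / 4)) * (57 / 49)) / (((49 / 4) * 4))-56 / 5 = 398919720671250524615479573236351951827 / 591222240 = 674737338485863665439039600000.00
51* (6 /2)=153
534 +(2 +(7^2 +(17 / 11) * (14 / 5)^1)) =32413 / 55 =589.33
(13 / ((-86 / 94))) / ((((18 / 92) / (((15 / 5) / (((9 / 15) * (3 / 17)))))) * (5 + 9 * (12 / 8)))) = -4778020 / 42957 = -111.23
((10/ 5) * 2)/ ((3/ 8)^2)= 256/ 9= 28.44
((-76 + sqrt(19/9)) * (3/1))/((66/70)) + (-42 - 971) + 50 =-13253/11 + 35 * sqrt(19)/33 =-1200.20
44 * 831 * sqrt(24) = 73128 * sqrt(6) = 179126.29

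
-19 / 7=-2.71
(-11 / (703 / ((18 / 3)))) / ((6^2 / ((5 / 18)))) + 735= 55804085 / 75924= 735.00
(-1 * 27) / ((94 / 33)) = -891 / 94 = -9.48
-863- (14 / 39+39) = -35192 / 39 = -902.36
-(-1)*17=17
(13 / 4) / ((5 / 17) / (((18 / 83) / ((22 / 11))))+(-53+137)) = 1989 / 53068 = 0.04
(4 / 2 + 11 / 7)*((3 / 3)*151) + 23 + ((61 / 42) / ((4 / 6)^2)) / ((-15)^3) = 35423939 / 63000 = 562.28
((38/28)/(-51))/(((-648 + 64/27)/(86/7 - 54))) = -12483/7260428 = -0.00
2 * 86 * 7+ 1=1205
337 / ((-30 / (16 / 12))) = -674 / 45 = -14.98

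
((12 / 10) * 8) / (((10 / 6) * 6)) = 24 / 25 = 0.96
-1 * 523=-523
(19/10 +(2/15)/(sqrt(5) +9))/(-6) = -0.32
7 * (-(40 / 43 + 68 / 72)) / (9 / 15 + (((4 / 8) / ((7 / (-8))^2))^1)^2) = -121934785 / 9538002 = -12.78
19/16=1.19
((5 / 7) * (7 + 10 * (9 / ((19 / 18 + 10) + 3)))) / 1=16955 / 1771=9.57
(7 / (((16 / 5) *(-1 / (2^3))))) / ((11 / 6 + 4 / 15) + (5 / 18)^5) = -165337200 / 19856089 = -8.33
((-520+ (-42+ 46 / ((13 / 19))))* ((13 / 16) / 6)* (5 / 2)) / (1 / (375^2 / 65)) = -9421875 / 26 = -362379.81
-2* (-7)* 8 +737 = 849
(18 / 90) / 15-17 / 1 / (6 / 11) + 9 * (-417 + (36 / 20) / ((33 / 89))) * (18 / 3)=-36773563 / 1650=-22287.01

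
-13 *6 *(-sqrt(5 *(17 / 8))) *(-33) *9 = -11583 *sqrt(170) / 2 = -75511.92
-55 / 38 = -1.45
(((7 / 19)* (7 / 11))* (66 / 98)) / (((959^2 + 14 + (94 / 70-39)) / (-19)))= -0.00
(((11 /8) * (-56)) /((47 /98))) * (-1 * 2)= 15092 /47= 321.11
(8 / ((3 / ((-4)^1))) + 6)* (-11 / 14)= 11 / 3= 3.67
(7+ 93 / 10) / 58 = 163 / 580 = 0.28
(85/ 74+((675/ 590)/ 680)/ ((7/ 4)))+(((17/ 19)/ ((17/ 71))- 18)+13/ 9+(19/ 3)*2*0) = -2073453437/ 177687468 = -11.67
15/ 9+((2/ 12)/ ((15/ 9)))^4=50003/ 30000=1.67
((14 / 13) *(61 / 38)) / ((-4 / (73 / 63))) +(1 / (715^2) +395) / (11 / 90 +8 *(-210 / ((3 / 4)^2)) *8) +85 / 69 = 0.71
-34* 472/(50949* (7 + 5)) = -236/8991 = -0.03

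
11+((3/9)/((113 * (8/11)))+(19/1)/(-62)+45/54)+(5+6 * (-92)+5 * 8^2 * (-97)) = -884870945/28024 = -31575.47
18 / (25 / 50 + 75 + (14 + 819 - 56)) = 36 / 1705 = 0.02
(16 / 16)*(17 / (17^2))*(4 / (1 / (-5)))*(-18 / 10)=36 / 17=2.12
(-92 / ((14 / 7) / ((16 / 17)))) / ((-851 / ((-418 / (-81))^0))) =32 / 629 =0.05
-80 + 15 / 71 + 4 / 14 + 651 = 284034 / 497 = 571.50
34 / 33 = 1.03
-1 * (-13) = 13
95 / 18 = 5.28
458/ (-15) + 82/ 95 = -8456/ 285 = -29.67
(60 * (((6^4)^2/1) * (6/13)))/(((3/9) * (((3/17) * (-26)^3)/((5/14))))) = -3212265600/199927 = -16067.19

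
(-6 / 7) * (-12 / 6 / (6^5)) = 1 / 4536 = 0.00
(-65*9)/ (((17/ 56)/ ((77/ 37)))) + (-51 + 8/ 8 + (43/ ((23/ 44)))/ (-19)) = -1117274958/ 274873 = -4064.70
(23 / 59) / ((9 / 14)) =322 / 531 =0.61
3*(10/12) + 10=25/2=12.50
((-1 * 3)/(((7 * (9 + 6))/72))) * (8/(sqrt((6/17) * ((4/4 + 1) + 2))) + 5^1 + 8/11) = -48 * sqrt(102)/35 - 648/55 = -25.63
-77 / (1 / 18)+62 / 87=-1385.29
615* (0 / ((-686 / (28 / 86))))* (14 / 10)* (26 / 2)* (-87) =0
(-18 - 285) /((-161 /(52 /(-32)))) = -3939 /1288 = -3.06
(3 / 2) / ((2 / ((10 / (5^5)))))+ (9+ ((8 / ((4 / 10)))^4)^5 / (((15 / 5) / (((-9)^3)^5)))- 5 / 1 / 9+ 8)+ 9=-7196416657575955660800000000000000000000.00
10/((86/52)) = 260/43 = 6.05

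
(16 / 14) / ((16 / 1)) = 1 / 14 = 0.07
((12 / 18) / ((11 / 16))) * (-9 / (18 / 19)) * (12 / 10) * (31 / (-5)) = 18848 / 275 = 68.54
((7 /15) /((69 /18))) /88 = 7 /5060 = 0.00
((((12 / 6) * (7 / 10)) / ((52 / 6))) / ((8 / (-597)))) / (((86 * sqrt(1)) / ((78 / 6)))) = -12537 / 6880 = -1.82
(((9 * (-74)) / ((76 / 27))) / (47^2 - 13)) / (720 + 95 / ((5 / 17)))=-999 / 9670696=-0.00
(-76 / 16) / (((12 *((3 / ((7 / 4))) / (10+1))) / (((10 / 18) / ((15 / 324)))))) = -1463 / 48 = -30.48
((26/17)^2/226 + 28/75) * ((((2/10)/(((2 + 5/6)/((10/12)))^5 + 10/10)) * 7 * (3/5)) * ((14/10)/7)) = 3289111/23235161587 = 0.00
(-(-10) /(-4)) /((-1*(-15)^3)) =-1 /1350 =-0.00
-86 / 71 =-1.21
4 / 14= 2 / 7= 0.29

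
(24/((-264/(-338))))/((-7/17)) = -5746/77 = -74.62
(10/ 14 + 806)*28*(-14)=-316232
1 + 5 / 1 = 6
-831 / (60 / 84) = -5817 / 5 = -1163.40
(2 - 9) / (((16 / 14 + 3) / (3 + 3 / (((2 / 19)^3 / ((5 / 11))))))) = -5054301 / 2552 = -1980.53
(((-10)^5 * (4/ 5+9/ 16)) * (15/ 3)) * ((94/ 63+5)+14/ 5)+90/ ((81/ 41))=-398800880/ 63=-6330172.70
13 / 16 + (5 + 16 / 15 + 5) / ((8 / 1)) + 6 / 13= 2.66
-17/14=-1.21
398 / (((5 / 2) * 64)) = 199 / 80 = 2.49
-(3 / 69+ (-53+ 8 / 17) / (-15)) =-20794 / 5865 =-3.55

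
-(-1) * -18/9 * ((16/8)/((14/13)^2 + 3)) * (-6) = 4056/703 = 5.77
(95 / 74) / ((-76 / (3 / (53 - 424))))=15 / 109816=0.00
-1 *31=-31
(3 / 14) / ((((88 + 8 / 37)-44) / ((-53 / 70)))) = -5883 / 1603280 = -0.00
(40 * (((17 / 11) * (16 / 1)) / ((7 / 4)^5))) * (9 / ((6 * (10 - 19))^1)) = -10.04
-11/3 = -3.67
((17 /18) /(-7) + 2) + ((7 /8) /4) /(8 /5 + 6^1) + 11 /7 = 265469 /76608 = 3.47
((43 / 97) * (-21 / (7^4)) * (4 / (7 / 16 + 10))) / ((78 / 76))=-104576 / 72231341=-0.00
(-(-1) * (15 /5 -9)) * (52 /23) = -312 /23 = -13.57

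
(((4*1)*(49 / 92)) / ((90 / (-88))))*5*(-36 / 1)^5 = 14485008384 / 23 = 629782973.22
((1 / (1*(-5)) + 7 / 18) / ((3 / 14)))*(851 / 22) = 101269 / 2970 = 34.10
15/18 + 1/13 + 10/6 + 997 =25989/26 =999.58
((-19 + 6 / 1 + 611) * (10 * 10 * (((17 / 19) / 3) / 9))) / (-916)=-254150 / 117477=-2.16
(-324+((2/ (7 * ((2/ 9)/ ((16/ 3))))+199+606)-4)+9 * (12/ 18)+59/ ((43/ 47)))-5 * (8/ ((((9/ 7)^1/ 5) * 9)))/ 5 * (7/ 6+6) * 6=9891458/ 24381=405.70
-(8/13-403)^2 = -161913.38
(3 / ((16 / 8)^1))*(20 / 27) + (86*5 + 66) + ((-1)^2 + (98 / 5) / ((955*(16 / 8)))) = 498.12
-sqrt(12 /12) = -1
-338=-338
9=9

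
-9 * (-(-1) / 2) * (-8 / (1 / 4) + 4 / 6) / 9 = 15.67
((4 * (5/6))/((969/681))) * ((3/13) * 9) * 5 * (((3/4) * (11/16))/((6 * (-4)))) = -561825/1074944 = -0.52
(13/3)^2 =169/9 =18.78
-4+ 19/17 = -49/17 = -2.88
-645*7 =-4515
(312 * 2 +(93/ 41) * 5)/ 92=26049/ 3772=6.91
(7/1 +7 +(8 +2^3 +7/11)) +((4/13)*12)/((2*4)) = 4447/143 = 31.10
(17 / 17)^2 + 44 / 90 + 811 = 36562 / 45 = 812.49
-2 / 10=-1 / 5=-0.20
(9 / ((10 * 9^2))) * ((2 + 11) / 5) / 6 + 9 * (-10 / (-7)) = 243091 / 18900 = 12.86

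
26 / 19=1.37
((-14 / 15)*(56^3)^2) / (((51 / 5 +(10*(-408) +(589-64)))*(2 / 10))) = 77102448640 / 1899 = 40601605.39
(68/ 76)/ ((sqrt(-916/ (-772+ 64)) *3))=17 *sqrt(40533)/ 13053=0.26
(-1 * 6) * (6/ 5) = -36/ 5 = -7.20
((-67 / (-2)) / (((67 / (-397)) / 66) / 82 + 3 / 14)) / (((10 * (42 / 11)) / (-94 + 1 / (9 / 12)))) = -18342111821 / 48335655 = -379.47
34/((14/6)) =102/7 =14.57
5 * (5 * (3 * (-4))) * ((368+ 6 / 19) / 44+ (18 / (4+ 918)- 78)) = 2012046450 / 96349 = 20882.90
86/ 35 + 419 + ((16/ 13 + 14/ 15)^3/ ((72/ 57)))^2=1682825311222608922/ 3463763389734375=485.84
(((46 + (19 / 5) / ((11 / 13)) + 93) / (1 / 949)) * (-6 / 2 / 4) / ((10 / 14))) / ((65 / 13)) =-39319917 / 1375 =-28596.30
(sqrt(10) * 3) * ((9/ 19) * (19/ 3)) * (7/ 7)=9 * sqrt(10)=28.46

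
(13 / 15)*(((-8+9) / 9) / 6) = 13 / 810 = 0.02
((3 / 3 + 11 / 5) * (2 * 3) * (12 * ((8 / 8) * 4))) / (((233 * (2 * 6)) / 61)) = 23424 / 1165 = 20.11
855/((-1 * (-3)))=285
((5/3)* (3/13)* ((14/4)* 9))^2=99225/676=146.78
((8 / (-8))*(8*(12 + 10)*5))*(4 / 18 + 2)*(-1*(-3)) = -17600 / 3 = -5866.67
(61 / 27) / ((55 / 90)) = 122 / 33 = 3.70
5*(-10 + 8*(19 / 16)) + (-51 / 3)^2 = 573 / 2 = 286.50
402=402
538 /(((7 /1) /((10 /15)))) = 1076 /21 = 51.24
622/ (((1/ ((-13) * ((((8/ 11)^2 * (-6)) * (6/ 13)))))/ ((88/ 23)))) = 11464704/ 253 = 45315.04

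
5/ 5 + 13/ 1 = 14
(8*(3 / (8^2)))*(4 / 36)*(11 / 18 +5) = 101 / 432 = 0.23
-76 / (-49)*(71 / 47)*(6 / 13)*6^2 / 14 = 582768 / 209573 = 2.78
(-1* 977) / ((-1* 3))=977 / 3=325.67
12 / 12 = 1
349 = 349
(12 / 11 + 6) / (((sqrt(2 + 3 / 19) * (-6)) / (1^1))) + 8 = 8 - 13 * sqrt(779) / 451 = 7.20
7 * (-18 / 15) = -42 / 5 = -8.40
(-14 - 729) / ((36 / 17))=-12631 / 36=-350.86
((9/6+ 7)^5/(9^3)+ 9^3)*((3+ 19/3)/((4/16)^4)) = 4127417056/2187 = 1887250.60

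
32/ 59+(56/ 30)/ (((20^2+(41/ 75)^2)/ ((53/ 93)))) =2244612052/ 4118324549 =0.55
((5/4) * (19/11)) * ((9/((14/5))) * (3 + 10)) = 55575/616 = 90.22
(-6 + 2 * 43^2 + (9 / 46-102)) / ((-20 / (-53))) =8752897 / 920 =9514.02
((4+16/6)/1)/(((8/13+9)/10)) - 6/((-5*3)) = 22/3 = 7.33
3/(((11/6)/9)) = 162/11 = 14.73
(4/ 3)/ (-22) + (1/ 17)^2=-545/ 9537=-0.06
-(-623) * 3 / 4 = 1869 / 4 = 467.25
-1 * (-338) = 338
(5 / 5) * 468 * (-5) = -2340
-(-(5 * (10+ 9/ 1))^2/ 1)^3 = 735091890625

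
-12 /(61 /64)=-12.59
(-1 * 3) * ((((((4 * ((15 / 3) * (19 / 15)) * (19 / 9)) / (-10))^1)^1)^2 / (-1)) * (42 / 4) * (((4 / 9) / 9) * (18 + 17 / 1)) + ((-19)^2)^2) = -12774455383 / 32805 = -389405.74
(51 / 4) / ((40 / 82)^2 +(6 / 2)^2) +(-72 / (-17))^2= 346785603 / 17951524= 19.32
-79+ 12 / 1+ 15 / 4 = -253 / 4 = -63.25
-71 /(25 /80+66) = -1136 /1061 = -1.07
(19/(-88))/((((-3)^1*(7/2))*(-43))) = -19/39732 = -0.00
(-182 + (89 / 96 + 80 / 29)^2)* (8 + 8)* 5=-6526656355 / 484416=-13473.25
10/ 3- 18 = -44/ 3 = -14.67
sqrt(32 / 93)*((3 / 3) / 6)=2*sqrt(186) / 279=0.10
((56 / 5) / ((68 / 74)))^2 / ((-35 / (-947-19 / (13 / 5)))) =1902187168 / 469625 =4050.44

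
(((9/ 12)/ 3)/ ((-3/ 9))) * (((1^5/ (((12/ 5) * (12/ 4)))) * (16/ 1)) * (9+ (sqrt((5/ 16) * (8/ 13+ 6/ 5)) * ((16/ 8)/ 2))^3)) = -15- 295 * sqrt(1534)/ 16224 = -15.71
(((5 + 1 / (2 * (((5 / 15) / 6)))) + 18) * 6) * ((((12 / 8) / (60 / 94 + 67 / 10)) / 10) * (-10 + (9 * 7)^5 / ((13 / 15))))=201504313931040 / 44837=4494152461.83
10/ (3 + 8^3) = 2/ 103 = 0.02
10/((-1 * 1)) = -10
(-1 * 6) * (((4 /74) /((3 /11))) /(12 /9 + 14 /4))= -0.25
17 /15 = 1.13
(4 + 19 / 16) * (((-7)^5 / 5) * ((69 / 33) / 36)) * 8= -32084563 / 3960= -8102.16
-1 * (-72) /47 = 72 /47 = 1.53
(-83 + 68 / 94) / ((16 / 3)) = -11601 / 752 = -15.43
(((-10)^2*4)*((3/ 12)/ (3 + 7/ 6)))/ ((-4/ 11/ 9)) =-594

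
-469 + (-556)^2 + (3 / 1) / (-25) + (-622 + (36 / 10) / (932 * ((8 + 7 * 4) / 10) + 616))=76456739441 / 248200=308044.88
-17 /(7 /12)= -204 /7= -29.14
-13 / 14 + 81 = 1121 / 14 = 80.07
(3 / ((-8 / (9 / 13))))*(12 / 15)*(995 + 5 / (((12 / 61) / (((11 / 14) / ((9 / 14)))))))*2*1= -22163 / 52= -426.21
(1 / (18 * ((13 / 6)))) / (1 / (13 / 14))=1 / 42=0.02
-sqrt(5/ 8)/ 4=-sqrt(10)/ 16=-0.20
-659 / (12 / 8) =-1318 / 3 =-439.33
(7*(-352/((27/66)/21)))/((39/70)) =-26561920/117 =-227024.96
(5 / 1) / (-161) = -5 / 161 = -0.03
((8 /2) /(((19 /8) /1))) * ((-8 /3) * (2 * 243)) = -41472 /19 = -2182.74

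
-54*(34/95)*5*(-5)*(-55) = -504900/19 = -26573.68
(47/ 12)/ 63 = 47/ 756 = 0.06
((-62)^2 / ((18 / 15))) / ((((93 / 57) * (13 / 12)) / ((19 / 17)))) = 447640 / 221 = 2025.52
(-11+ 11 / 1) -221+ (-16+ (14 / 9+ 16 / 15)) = -10547 / 45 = -234.38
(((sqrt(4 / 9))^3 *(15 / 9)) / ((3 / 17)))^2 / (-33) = -462400 / 1948617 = -0.24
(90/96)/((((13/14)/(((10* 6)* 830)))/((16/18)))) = 581000/13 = 44692.31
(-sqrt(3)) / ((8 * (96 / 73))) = -73 * sqrt(3) / 768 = -0.16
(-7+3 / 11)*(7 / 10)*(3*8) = -6216 / 55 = -113.02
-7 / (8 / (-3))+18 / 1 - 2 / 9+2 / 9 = 20.62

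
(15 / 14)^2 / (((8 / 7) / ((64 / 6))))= 75 / 7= 10.71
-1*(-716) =716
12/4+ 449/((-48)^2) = 7361/2304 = 3.19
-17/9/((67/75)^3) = -796875/300763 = -2.65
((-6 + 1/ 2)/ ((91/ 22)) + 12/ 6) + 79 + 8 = 7978/ 91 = 87.67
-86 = -86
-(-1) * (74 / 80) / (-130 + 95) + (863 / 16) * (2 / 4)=150877 / 5600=26.94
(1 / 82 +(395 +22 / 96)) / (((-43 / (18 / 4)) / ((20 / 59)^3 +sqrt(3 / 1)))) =-2333505*sqrt(3) / 56416-583376250 / 362083177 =-73.25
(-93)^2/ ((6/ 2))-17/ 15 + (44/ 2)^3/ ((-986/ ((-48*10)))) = 8065.48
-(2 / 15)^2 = -4 / 225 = -0.02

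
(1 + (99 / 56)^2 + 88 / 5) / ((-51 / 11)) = -1249061 / 266560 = -4.69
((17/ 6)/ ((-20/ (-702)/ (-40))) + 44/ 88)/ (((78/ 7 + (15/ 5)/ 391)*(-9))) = 39.63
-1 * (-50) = 50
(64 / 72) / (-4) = -2 / 9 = -0.22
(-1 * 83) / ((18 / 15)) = -415 / 6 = -69.17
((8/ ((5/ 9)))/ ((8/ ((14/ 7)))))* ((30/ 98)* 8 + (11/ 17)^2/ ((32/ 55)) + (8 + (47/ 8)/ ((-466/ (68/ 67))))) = 710260760421/ 17685389680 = 40.16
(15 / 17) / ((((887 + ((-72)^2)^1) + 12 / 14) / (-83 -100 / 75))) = -0.01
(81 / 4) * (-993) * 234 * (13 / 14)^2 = -1590401709 / 392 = -4057147.22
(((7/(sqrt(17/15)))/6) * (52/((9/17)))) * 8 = 1456 * sqrt(255)/27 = 861.13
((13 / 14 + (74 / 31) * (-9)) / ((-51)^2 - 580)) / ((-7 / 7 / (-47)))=-8921 / 18662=-0.48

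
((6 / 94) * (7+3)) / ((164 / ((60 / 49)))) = 450 / 94423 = 0.00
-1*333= -333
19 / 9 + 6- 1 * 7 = 10 / 9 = 1.11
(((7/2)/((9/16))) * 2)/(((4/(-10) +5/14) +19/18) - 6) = -2.50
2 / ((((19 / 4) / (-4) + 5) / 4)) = 128 / 61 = 2.10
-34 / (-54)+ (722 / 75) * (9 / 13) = 64007 / 8775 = 7.29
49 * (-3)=-147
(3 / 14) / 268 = 3 / 3752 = 0.00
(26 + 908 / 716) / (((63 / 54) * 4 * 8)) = 0.73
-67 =-67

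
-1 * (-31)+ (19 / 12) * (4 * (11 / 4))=581 / 12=48.42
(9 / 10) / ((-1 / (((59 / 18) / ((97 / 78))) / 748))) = -2301 / 725560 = -0.00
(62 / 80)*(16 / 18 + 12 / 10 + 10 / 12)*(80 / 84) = 8153 / 3780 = 2.16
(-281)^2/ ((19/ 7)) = 552727/ 19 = 29090.89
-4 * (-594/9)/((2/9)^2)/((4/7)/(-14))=-130977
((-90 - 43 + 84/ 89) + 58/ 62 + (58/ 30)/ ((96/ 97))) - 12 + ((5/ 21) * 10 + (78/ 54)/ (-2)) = -1293277217/ 9270240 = -139.51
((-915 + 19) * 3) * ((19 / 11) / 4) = -12768 / 11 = -1160.73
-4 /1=-4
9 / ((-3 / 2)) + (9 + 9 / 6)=9 / 2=4.50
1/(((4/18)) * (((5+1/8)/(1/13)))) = 36/533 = 0.07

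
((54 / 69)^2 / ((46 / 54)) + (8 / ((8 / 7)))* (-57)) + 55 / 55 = -4833718 / 12167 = -397.28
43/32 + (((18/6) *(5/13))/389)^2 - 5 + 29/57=-146815612109/46645606176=-3.15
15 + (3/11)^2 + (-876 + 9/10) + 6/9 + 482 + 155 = -807163/3630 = -222.36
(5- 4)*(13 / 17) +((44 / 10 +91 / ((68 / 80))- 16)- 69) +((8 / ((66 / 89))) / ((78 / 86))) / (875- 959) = 62215183 / 2297295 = 27.08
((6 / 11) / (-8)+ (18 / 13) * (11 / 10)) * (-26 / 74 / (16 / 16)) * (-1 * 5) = 4161 / 1628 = 2.56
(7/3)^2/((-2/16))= -392/9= -43.56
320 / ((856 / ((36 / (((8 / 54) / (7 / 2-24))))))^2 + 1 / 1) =31763638080 / 102192313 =310.82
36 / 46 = 18 / 23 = 0.78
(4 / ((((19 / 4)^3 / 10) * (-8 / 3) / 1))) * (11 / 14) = -5280 / 48013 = -0.11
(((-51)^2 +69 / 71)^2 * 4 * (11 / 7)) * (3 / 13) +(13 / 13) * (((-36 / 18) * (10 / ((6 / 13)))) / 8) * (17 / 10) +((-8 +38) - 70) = 108119710795489 / 11009544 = 9820543.96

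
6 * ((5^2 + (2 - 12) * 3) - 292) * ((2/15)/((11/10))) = -216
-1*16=-16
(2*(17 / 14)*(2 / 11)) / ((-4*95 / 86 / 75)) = -10965 / 1463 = -7.49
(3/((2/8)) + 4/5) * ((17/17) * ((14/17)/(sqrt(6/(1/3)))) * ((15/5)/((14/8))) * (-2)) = -512 * sqrt(2)/85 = -8.52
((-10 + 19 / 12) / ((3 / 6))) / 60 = -101 / 360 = -0.28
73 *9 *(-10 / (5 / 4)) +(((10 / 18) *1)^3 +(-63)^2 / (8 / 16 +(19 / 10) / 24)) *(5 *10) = 34189085014 / 101331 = 337400.06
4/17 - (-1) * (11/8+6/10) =1503/680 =2.21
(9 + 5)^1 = 14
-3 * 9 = -27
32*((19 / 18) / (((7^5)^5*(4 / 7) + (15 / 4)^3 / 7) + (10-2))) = 136192 / 3089822099705775131521959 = 0.00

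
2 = 2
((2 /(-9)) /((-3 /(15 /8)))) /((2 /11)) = 55 /72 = 0.76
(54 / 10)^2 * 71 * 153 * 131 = 1037405637 / 25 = 41496225.48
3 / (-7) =-3 / 7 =-0.43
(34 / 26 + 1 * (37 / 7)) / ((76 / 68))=10200 / 1729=5.90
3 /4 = 0.75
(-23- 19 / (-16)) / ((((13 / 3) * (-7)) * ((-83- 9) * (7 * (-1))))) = 1047 / 937664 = 0.00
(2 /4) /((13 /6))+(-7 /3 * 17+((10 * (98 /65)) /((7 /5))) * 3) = -278 /39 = -7.13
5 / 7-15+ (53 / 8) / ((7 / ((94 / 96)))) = -35909 / 2688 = -13.36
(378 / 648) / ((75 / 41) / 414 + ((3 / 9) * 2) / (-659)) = 4350059 / 25406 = 171.22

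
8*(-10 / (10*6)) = -4 / 3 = -1.33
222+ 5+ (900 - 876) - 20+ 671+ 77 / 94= 84865 / 94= 902.82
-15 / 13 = -1.15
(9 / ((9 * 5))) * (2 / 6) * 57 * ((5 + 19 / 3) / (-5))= -646 / 75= -8.61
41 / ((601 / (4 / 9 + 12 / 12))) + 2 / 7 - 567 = -21453772 / 37863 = -566.62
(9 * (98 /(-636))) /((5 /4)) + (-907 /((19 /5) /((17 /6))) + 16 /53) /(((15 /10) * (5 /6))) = -1637036 /3021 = -541.89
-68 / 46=-34 / 23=-1.48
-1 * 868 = -868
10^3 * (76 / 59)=76000 / 59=1288.14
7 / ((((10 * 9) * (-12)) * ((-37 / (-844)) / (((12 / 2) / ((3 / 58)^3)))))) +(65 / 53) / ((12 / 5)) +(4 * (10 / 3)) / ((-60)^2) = -6409.91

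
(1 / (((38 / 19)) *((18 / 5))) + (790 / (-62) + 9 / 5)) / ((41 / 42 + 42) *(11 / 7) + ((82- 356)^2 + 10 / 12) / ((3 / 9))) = -2953769 / 61600988460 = -0.00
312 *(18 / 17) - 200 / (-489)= 2749624 / 8313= 330.76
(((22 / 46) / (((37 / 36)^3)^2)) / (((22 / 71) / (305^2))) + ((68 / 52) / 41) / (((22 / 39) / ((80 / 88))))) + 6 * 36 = 35725789888209291417 / 292757080446127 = 122032.20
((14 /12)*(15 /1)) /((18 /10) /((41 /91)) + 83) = 7175 /35668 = 0.20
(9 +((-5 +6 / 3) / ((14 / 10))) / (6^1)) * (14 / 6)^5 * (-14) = -2033647 / 243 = -8368.92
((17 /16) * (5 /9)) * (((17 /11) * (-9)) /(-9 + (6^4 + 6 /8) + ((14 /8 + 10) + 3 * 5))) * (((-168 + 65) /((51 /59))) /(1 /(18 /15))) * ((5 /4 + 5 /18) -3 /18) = 5062141 /4164336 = 1.22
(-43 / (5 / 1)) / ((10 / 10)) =-43 / 5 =-8.60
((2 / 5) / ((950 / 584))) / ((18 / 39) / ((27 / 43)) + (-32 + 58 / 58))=-0.01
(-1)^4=1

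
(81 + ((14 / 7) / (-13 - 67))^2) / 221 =129601 / 353600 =0.37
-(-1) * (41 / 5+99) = 536 / 5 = 107.20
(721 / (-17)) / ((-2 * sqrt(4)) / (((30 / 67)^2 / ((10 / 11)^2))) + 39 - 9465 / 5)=785169 / 34628354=0.02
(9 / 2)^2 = 81 / 4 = 20.25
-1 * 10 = -10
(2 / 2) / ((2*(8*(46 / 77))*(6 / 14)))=539 / 2208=0.24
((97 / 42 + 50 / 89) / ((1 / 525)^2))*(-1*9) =-1267835625 / 178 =-7122672.05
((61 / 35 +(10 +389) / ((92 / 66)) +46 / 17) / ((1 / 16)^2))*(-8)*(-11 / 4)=22404453632 / 13685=1637154.08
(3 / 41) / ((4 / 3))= 9 / 164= 0.05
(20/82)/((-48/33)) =-55/328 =-0.17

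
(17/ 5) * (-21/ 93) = -119/ 155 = -0.77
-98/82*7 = -343/41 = -8.37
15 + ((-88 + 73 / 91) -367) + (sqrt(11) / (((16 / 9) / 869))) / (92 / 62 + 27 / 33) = -39967 / 91 + 2666961 * sqrt(11) / 12560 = 265.05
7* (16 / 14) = 8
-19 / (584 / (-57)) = 1083 / 584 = 1.85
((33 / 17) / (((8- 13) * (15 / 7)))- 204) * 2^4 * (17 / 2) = -694216 / 25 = -27768.64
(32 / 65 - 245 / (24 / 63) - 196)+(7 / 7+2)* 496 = 337671 / 520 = 649.37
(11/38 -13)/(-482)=483/18316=0.03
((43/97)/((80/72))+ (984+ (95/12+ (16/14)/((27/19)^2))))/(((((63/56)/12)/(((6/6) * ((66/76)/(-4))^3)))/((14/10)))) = -13082863381907/86225860800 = -151.73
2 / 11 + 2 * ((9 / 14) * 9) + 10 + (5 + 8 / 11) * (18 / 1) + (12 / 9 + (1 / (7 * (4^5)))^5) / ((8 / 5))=627843504898795475304613 / 4995671929856251133952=125.68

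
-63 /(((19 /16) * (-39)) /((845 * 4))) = 87360 /19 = 4597.89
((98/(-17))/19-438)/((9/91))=-12883052/2907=-4431.73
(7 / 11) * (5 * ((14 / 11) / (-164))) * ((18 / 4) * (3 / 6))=-2205 / 39688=-0.06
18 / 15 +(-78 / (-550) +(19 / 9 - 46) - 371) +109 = -753754 / 2475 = -304.55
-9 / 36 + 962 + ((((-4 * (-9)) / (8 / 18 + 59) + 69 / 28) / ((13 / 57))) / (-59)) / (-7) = 38676942397 / 40213810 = 961.78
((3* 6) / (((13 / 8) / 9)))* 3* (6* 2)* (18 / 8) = 8075.08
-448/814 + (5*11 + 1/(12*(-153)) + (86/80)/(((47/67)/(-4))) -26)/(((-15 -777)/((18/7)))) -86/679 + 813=387394767895057/476941061520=812.25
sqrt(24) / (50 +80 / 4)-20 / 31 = -20 / 31 +sqrt(6) / 35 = -0.58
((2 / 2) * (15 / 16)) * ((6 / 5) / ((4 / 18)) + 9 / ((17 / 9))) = 162 / 17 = 9.53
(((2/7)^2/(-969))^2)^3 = 4096/11458272396365657970702580881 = 0.00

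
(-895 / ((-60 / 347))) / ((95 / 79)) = 4304.32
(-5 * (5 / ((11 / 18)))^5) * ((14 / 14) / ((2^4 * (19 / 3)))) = -5535843750 / 3059969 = -1809.12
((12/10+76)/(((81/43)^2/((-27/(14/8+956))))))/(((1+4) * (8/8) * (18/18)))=-2854856/23273325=-0.12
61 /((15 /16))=976 /15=65.07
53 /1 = 53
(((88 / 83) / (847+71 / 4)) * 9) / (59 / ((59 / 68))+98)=528 / 7943017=0.00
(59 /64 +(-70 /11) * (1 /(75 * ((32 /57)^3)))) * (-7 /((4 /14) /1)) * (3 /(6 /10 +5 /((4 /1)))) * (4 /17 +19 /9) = -7011825373 /170041344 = -41.24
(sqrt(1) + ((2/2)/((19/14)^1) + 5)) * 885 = 113280/19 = 5962.11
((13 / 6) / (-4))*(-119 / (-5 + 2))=-21.49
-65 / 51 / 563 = -65 / 28713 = -0.00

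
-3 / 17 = -0.18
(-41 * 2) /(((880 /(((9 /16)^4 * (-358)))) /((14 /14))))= 48151179 /14417920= 3.34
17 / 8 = 2.12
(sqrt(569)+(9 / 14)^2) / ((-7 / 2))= -2*sqrt(569) / 7 - 81 / 686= -6.93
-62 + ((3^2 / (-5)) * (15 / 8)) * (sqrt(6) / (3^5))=-62 - sqrt(6) / 72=-62.03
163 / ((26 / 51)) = 8313 / 26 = 319.73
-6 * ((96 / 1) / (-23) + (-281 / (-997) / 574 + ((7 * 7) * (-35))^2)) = -116140522081275 / 6581197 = -17647324.96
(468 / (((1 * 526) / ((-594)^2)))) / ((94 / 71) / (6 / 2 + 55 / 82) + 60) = 220558401063 / 42407698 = 5200.90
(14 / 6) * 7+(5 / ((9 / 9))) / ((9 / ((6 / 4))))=103 / 6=17.17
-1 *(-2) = 2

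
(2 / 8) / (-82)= -1 / 328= -0.00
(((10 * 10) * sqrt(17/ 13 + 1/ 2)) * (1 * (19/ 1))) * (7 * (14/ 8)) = 23275 * sqrt(1222)/ 26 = 31293.34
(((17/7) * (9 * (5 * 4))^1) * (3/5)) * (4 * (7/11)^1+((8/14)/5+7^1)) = 6828084/2695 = 2533.61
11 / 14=0.79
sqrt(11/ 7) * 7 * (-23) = -23 * sqrt(77) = -201.82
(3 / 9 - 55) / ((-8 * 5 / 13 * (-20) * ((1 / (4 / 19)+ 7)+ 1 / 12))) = -533 / 7100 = -0.08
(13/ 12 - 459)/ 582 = -5495/ 6984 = -0.79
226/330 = 113/165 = 0.68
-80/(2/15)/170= -60/17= -3.53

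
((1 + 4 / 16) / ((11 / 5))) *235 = 5875 / 44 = 133.52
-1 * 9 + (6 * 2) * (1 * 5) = 51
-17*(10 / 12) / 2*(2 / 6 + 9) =-66.11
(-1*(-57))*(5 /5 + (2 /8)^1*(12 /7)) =570 /7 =81.43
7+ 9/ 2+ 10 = 43/ 2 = 21.50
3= 3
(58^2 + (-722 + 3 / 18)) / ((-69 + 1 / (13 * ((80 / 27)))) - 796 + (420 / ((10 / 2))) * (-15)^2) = 0.15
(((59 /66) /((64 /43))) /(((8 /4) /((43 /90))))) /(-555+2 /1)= -109091 /420456960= -0.00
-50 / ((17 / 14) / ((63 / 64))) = -11025 / 272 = -40.53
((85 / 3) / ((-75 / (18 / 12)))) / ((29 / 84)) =-238 / 145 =-1.64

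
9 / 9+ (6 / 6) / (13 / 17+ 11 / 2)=247 / 213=1.16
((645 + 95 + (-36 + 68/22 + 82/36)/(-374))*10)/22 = 274022725/814572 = 336.40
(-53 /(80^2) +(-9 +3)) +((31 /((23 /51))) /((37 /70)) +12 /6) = 686457297 /5446400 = 126.04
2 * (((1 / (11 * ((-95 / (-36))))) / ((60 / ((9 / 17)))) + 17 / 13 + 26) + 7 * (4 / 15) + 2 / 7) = 1428782632 / 24249225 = 58.92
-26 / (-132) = 13 / 66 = 0.20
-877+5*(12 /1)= -817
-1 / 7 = -0.14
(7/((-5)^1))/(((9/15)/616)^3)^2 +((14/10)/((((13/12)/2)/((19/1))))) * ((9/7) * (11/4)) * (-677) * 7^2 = -77686524265126434658462/47385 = -1639475029336845724.56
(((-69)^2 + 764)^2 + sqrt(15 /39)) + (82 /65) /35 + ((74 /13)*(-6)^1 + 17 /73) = sqrt(65) /13 + 5069537544436 /166075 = 30525591.74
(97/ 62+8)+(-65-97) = -152.44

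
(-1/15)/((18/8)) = -0.03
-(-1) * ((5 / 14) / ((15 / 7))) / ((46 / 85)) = 85 / 276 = 0.31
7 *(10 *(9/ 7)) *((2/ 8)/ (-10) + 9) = 3231/ 4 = 807.75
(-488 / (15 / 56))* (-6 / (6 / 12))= 21862.40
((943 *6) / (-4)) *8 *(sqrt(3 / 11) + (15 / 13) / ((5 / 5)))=-169740 / 13 - 11316 *sqrt(33) / 11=-18966.51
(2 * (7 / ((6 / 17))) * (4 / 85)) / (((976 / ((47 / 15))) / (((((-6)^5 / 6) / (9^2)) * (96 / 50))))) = -21056 / 114375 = -0.18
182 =182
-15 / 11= -1.36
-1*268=-268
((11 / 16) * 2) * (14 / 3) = 77 / 12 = 6.42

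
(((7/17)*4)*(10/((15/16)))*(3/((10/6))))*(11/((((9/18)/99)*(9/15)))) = 1951488/17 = 114793.41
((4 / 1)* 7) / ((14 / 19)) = 38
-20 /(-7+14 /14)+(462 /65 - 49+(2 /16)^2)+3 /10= -477277 /12480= -38.24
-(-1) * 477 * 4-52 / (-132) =1908.39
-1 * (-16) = 16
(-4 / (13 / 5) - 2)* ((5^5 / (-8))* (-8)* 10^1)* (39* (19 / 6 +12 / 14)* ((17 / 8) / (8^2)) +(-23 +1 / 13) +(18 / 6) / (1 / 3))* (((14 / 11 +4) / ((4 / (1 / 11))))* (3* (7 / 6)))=8461218078125 / 20939776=404073.95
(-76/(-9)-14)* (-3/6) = 25/9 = 2.78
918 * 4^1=3672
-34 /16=-17 /8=-2.12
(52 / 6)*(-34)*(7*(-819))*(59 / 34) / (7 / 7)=2931474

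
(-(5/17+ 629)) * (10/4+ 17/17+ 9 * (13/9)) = -10383.35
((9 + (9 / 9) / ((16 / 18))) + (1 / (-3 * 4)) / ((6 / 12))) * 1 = 239 / 24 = 9.96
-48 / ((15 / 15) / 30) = -1440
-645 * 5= -3225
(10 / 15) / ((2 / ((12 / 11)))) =4 / 11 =0.36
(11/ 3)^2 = 121/ 9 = 13.44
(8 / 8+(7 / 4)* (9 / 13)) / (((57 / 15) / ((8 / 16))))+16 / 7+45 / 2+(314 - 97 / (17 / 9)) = 67656517 / 235144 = 287.72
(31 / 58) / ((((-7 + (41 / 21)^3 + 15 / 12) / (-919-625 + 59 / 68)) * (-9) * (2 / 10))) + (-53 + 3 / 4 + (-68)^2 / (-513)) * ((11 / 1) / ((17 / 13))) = -816114047399 / 3337387164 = -244.54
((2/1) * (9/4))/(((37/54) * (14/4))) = 486/259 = 1.88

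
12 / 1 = 12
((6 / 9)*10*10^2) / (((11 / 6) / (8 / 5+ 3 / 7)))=56800 / 77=737.66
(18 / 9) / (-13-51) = -1 / 32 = -0.03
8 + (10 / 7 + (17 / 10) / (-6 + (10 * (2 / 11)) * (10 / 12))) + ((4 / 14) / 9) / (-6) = 2529851 / 279720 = 9.04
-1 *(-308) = 308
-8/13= -0.62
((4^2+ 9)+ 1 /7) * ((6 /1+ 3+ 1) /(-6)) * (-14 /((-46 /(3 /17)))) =-880 /391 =-2.25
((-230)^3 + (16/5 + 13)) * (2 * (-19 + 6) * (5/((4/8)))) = 3163415788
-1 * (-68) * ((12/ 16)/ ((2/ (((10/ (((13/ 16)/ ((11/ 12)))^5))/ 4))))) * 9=3504469760/ 3341637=1048.73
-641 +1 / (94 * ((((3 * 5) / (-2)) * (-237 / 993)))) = -35700164 / 55695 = -640.99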